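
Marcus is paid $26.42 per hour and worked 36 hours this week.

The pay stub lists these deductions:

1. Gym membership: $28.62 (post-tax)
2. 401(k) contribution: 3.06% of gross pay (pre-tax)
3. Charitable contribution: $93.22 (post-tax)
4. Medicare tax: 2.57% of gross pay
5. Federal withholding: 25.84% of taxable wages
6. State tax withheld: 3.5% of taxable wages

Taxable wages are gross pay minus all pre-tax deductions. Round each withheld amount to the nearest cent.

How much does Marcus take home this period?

Gross pay: 36 × $26.42 = $951.12
401(k) contribution: $951.12 × 0.0306 = $29.10
Taxable wages = $951.12 − $29.10 = $922.02
Federal withholding: $922.02 × 0.2584 = $238.25
State tax withheld: $922.02 × 0.035 = $32.27
Medicare tax: $951.12 × 0.0257 = $24.44
Charitable contribution: $93.22
Gym membership: $28.62
Total deductions = $29.10 + $238.25 + $32.27 + $24.44 + $93.22 + $28.62 = $445.90
Net pay = $951.12 − $445.90 = $505.22

$505.22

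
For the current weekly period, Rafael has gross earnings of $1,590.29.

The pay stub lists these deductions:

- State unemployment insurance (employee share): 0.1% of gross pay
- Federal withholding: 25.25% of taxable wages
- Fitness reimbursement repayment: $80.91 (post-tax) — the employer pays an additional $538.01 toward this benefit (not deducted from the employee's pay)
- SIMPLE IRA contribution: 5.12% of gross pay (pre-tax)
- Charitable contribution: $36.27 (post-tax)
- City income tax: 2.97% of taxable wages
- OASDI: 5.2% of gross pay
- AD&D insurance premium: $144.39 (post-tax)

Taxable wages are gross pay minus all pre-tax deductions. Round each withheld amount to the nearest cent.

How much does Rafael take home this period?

SIMPLE IRA contribution: $1,590.29 × 0.0512 = $81.42
Taxable wages = $1,590.29 − $81.42 = $1,508.87
City income tax: $1,508.87 × 0.0297 = $44.81
Federal withholding: $1,508.87 × 0.2525 = $380.99
State unemployment insurance (employee share): $1,590.29 × 0.001 = $1.59
OASDI: $1,590.29 × 0.052 = $82.70
Charitable contribution: $36.27
AD&D insurance premium: $144.39
Fitness reimbursement repayment: $80.91
(Employer's $538.01 toward fitness reimbursement repayment is not withheld from the employee.)
Total deductions = $81.42 + $44.81 + $380.99 + $1.59 + $82.70 + $36.27 + $144.39 + $80.91 = $853.08
Net pay = $1,590.29 − $853.08 = $737.21

$737.21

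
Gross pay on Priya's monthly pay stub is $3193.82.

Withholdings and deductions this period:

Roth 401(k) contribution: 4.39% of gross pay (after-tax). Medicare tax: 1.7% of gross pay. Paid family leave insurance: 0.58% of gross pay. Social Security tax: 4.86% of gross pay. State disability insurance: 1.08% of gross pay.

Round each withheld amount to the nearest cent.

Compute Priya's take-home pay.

Social Security tax: $3193.82 × 0.0486 = $155.22
State disability insurance: $3193.82 × 0.0108 = $34.49
Medicare tax: $3193.82 × 0.017 = $54.29
Paid family leave insurance: $3193.82 × 0.0058 = $18.52
Roth 401(k) contribution: $3193.82 × 0.0439 = $140.21
Total deductions = $155.22 + $34.49 + $54.29 + $18.52 + $140.21 = $402.73
Net pay = $3193.82 − $402.73 = $2791.09

$2791.09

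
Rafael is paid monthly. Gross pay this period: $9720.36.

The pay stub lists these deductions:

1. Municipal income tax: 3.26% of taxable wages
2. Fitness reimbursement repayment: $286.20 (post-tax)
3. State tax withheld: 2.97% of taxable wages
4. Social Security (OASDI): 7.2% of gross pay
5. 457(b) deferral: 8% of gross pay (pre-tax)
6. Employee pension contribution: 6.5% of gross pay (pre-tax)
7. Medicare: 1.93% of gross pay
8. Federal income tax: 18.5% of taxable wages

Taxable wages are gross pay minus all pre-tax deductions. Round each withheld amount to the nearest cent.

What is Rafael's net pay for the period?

Employee pension contribution: $9720.36 × 0.065 = $631.82
457(b) deferral: $9720.36 × 0.08 = $777.63
Pre-tax total = $631.82 + $777.63 = $1409.45
Taxable wages = $9720.36 − $1409.45 = $8310.91
State tax withheld: $8310.91 × 0.0297 = $246.83
Federal income tax: $8310.91 × 0.185 = $1537.52
Municipal income tax: $8310.91 × 0.0326 = $270.94
Social Security (OASDI): $9720.36 × 0.072 = $699.87
Medicare: $9720.36 × 0.0193 = $187.60
Fitness reimbursement repayment: $286.20
Total deductions = $631.82 + $777.63 + $246.83 + $1537.52 + $270.94 + $699.87 + $187.60 + $286.20 = $4638.41
Net pay = $9720.36 − $4638.41 = $5081.95

$5081.95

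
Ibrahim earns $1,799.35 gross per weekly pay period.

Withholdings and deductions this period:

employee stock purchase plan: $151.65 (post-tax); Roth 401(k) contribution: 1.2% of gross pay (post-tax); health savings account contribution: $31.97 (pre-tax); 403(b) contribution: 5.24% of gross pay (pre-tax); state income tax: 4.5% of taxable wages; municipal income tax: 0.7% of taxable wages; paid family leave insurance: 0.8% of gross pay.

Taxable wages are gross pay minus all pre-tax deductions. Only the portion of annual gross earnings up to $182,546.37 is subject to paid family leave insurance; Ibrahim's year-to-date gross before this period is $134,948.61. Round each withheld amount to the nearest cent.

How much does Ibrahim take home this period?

Health savings account contribution: $31.97
403(b) contribution: $1,799.35 × 0.0524 = $94.29
Pre-tax total = $31.97 + $94.29 = $126.26
Taxable wages = $1,799.35 − $126.26 = $1,673.09
State income tax: $1,673.09 × 0.045 = $75.29
Municipal income tax: $1,673.09 × 0.007 = $11.71
Paid family leave insurance: cap not yet reached, full $1,799.35 is subject → $1,799.35 × 0.008 = $14.39
Roth 401(k) contribution: $1,799.35 × 0.012 = $21.59
Employee stock purchase plan: $151.65
Total deductions = $31.97 + $94.29 + $75.29 + $11.71 + $14.39 + $21.59 + $151.65 = $400.89
Net pay = $1,799.35 − $400.89 = $1,398.46

$1,398.46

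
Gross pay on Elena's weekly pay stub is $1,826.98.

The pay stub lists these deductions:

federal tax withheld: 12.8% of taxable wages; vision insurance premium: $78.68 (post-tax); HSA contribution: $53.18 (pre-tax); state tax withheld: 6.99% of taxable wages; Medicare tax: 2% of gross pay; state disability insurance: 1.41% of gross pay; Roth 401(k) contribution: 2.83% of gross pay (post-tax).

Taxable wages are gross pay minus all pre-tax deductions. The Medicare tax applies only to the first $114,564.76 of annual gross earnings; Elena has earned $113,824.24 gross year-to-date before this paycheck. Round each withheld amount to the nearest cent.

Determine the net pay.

$1,251.81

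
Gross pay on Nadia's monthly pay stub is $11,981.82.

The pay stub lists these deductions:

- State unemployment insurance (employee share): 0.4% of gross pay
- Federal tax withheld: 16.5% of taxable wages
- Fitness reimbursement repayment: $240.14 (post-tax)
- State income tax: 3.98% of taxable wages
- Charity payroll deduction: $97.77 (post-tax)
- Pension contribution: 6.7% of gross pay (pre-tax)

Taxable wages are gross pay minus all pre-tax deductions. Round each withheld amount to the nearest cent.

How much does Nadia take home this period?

Pension contribution: $11,981.82 × 0.067 = $802.78
Taxable wages = $11,981.82 − $802.78 = $11,179.04
Federal tax withheld: $11,179.04 × 0.165 = $1,844.54
State income tax: $11,179.04 × 0.0398 = $444.93
State unemployment insurance (employee share): $11,981.82 × 0.004 = $47.93
Charity payroll deduction: $97.77
Fitness reimbursement repayment: $240.14
Total deductions = $802.78 + $1,844.54 + $444.93 + $47.93 + $97.77 + $240.14 = $3,478.09
Net pay = $11,981.82 − $3,478.09 = $8,503.73

$8,503.73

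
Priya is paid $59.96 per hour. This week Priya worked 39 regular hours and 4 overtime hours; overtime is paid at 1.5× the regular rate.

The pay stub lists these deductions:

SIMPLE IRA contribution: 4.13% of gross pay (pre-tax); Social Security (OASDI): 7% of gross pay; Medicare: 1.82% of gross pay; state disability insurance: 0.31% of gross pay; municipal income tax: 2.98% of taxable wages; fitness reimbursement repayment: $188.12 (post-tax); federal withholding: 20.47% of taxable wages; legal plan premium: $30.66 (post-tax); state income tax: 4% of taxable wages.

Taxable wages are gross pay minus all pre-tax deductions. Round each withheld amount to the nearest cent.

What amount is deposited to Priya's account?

$1411.57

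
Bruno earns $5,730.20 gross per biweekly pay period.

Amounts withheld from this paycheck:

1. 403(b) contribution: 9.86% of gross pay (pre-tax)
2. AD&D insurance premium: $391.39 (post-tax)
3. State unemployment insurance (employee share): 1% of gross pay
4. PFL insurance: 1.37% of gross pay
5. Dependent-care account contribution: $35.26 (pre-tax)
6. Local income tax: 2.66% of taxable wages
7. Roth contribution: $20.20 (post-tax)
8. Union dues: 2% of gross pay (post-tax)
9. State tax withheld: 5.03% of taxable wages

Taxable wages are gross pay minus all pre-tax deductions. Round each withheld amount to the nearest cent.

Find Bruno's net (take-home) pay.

403(b) contribution: $5,730.20 × 0.0986 = $565.00
Dependent-care account contribution: $35.26
Pre-tax total = $565.00 + $35.26 = $600.26
Taxable wages = $5,730.20 − $600.26 = $5,129.94
State tax withheld: $5,129.94 × 0.0503 = $258.04
Local income tax: $5,129.94 × 0.0266 = $136.46
State unemployment insurance (employee share): $5,730.20 × 0.01 = $57.30
PFL insurance: $5,730.20 × 0.0137 = $78.50
Union dues: $5,730.20 × 0.02 = $114.60
AD&D insurance premium: $391.39
Roth contribution: $20.20
Total deductions = $565.00 + $35.26 + $258.04 + $136.46 + $57.30 + $78.50 + $114.60 + $391.39 + $20.20 = $1,656.75
Net pay = $5,730.20 − $1,656.75 = $4,073.45

$4,073.45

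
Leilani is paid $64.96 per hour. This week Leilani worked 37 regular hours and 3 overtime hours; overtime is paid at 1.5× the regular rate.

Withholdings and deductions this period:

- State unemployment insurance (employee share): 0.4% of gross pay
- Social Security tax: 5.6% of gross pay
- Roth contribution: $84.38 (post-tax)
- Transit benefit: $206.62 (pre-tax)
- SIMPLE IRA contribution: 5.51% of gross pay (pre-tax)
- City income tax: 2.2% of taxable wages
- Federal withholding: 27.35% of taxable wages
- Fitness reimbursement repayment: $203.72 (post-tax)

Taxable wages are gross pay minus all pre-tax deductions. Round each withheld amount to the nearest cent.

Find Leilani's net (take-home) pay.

Regular pay: 37 × $64.96 = $2,403.52
Overtime pay: 3 × $64.96 × 1.5 = $292.32
Gross pay = $2,403.52 + $292.32 = $2,695.84
Transit benefit: $206.62
SIMPLE IRA contribution: $2,695.84 × 0.0551 = $148.54
Pre-tax total = $206.62 + $148.54 = $355.16
Taxable wages = $2,695.84 − $355.16 = $2,340.68
Federal withholding: $2,340.68 × 0.2735 = $640.18
City income tax: $2,340.68 × 0.022 = $51.49
State unemployment insurance (employee share): $2,695.84 × 0.004 = $10.78
Social Security tax: $2,695.84 × 0.056 = $150.97
Roth contribution: $84.38
Fitness reimbursement repayment: $203.72
Total deductions = $206.62 + $148.54 + $640.18 + $51.49 + $10.78 + $150.97 + $84.38 + $203.72 = $1,496.68
Net pay = $2,695.84 − $1,496.68 = $1,199.16

$1,199.16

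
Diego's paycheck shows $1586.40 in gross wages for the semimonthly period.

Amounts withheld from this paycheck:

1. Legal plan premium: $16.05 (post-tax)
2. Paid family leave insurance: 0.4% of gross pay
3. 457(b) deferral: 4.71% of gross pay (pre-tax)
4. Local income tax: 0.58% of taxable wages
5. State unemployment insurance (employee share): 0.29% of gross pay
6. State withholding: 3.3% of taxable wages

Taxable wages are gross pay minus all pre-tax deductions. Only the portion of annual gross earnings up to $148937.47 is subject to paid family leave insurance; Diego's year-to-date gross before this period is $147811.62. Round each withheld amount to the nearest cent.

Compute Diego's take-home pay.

457(b) deferral: $1586.40 × 0.0471 = $74.72
Taxable wages = $1586.40 − $74.72 = $1511.68
State withholding: $1511.68 × 0.033 = $49.89
Local income tax: $1511.68 × 0.0058 = $8.77
Paid family leave insurance: only $148937.47 − $147811.62 = $1125.85 of this check is subject → $1125.85 × 0.004 = $4.50
State unemployment insurance (employee share): $1586.40 × 0.0029 = $4.60
Legal plan premium: $16.05
Total deductions = $74.72 + $49.89 + $8.77 + $4.50 + $4.60 + $16.05 = $158.53
Net pay = $1586.40 − $158.53 = $1427.87

$1427.87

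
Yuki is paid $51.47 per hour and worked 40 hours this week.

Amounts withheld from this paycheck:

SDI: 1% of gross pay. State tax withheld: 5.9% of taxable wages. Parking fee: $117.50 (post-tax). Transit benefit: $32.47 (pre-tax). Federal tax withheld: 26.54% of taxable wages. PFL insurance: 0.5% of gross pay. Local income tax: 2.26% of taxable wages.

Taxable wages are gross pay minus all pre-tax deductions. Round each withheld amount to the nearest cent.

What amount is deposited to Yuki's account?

$1,174.81

Gross pay: 40 × $51.47 = $2,058.80
Transit benefit: $32.47
Taxable wages = $2,058.80 − $32.47 = $2,026.33
Federal tax withheld: $2,026.33 × 0.2654 = $537.79
Local income tax: $2,026.33 × 0.0226 = $45.80
State tax withheld: $2,026.33 × 0.059 = $119.55
SDI: $2,058.80 × 0.01 = $20.59
PFL insurance: $2,058.80 × 0.005 = $10.29
Parking fee: $117.50
Total deductions = $32.47 + $537.79 + $45.80 + $119.55 + $20.59 + $10.29 + $117.50 = $883.99
Net pay = $2,058.80 − $883.99 = $1,174.81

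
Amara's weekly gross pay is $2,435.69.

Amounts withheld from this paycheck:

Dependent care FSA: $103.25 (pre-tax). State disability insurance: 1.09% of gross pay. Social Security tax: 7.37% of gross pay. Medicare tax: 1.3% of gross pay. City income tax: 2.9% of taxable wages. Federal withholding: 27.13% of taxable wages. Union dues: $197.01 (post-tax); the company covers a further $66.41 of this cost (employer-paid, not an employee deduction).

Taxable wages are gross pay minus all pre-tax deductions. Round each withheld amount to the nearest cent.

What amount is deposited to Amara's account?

Dependent care FSA: $103.25
Taxable wages = $2,435.69 − $103.25 = $2,332.44
Federal withholding: $2,332.44 × 0.2713 = $632.79
City income tax: $2,332.44 × 0.029 = $67.64
Social Security tax: $2,435.69 × 0.0737 = $179.51
Medicare tax: $2,435.69 × 0.013 = $31.66
State disability insurance: $2,435.69 × 0.0109 = $26.55
Union dues: $197.01
(Employer's $66.41 toward union dues is not withheld from the employee.)
Total deductions = $103.25 + $632.79 + $67.64 + $179.51 + $31.66 + $26.55 + $197.01 = $1,238.41
Net pay = $2,435.69 − $1,238.41 = $1,197.28

$1,197.28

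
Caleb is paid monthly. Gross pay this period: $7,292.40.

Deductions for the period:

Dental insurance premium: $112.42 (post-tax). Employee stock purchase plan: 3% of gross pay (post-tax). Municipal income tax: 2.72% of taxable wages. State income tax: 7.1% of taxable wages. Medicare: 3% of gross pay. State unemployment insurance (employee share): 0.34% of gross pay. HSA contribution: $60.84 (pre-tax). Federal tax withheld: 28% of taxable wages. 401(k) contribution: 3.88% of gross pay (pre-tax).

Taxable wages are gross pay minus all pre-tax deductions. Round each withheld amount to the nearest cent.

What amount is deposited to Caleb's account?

401(k) contribution: $7,292.40 × 0.0388 = $282.95
HSA contribution: $60.84
Pre-tax total = $282.95 + $60.84 = $343.79
Taxable wages = $7,292.40 − $343.79 = $6,948.61
Municipal income tax: $6,948.61 × 0.0272 = $189.00
Federal tax withheld: $6,948.61 × 0.28 = $1,945.61
State income tax: $6,948.61 × 0.071 = $493.35
Medicare: $7,292.40 × 0.03 = $218.77
State unemployment insurance (employee share): $7,292.40 × 0.0034 = $24.79
Employee stock purchase plan: $7,292.40 × 0.03 = $218.77
Dental insurance premium: $112.42
Total deductions = $282.95 + $60.84 + $189.00 + $1,945.61 + $493.35 + $218.77 + $24.79 + $218.77 + $112.42 = $3,546.50
Net pay = $7,292.40 − $3,546.50 = $3,745.90

$3,745.90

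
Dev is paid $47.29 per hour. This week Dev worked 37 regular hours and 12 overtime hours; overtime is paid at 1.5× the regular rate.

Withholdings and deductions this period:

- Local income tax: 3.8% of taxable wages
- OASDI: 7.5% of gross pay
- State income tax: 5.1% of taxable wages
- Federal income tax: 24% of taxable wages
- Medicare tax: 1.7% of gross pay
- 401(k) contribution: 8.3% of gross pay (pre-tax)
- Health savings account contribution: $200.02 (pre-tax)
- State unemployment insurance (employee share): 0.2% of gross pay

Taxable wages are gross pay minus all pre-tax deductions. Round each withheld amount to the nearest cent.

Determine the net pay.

Regular pay: 37 × $47.29 = $1,749.73
Overtime pay: 12 × $47.29 × 1.5 = $851.22
Gross pay = $1,749.73 + $851.22 = $2,600.95
401(k) contribution: $2,600.95 × 0.083 = $215.88
Health savings account contribution: $200.02
Pre-tax total = $215.88 + $200.02 = $415.90
Taxable wages = $2,600.95 − $415.90 = $2,185.05
Local income tax: $2,185.05 × 0.038 = $83.03
Federal income tax: $2,185.05 × 0.24 = $524.41
State income tax: $2,185.05 × 0.051 = $111.44
OASDI: $2,600.95 × 0.075 = $195.07
State unemployment insurance (employee share): $2,600.95 × 0.002 = $5.20
Medicare tax: $2,600.95 × 0.017 = $44.22
Total deductions = $215.88 + $200.02 + $83.03 + $524.41 + $111.44 + $195.07 + $5.20 + $44.22 = $1,379.27
Net pay = $2,600.95 − $1,379.27 = $1,221.68

$1,221.68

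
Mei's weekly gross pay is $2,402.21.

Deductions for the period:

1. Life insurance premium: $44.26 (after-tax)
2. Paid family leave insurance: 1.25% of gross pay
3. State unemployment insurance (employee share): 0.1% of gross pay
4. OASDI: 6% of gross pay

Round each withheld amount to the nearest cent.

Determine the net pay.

$2,181.39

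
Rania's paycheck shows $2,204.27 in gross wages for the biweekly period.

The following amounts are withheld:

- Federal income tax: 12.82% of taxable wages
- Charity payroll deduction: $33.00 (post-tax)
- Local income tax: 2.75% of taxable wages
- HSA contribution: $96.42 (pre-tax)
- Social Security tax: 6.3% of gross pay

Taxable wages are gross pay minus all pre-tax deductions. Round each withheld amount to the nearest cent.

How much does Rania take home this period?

HSA contribution: $96.42
Taxable wages = $2,204.27 − $96.42 = $2,107.85
Local income tax: $2,107.85 × 0.0275 = $57.97
Federal income tax: $2,107.85 × 0.1282 = $270.23
Social Security tax: $2,204.27 × 0.063 = $138.87
Charity payroll deduction: $33.00
Total deductions = $96.42 + $57.97 + $270.23 + $138.87 + $33.00 = $596.49
Net pay = $2,204.27 − $596.49 = $1,607.78

$1,607.78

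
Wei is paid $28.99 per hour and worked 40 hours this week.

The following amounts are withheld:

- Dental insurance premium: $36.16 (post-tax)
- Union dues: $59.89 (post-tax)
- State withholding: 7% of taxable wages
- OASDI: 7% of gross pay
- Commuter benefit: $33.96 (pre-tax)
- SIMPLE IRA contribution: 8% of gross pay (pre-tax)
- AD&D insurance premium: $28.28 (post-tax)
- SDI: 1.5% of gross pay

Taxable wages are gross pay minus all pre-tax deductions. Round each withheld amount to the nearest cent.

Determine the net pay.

Gross pay: 40 × $28.99 = $1159.60
SIMPLE IRA contribution: $1159.60 × 0.08 = $92.77
Commuter benefit: $33.96
Pre-tax total = $92.77 + $33.96 = $126.73
Taxable wages = $1159.60 − $126.73 = $1032.87
State withholding: $1032.87 × 0.07 = $72.30
OASDI: $1159.60 × 0.07 = $81.17
SDI: $1159.60 × 0.015 = $17.39
Dental insurance premium: $36.16
AD&D insurance premium: $28.28
Union dues: $59.89
Total deductions = $92.77 + $33.96 + $72.30 + $81.17 + $17.39 + $36.16 + $28.28 + $59.89 = $421.92
Net pay = $1159.60 − $421.92 = $737.68

$737.68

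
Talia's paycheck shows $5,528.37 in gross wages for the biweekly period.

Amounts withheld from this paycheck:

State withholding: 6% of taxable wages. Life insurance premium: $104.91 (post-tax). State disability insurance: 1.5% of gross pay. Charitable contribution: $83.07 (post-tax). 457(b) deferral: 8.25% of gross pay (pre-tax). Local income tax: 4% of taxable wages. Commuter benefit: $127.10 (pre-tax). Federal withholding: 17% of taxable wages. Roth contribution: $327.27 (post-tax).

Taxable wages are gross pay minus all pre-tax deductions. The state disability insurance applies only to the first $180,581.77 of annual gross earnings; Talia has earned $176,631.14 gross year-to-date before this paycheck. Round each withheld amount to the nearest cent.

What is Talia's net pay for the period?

457(b) deferral: $5,528.37 × 0.0825 = $456.09
Commuter benefit: $127.10
Pre-tax total = $456.09 + $127.10 = $583.19
Taxable wages = $5,528.37 − $583.19 = $4,945.18
Federal withholding: $4,945.18 × 0.17 = $840.68
Local income tax: $4,945.18 × 0.04 = $197.81
State withholding: $4,945.18 × 0.06 = $296.71
State disability insurance: only $180,581.77 − $176,631.14 = $3,950.63 of this check is subject → $3,950.63 × 0.015 = $59.26
Roth contribution: $327.27
Charitable contribution: $83.07
Life insurance premium: $104.91
Total deductions = $456.09 + $127.10 + $840.68 + $197.81 + $296.71 + $59.26 + $327.27 + $83.07 + $104.91 = $2,492.90
Net pay = $5,528.37 − $2,492.90 = $3,035.47

$3,035.47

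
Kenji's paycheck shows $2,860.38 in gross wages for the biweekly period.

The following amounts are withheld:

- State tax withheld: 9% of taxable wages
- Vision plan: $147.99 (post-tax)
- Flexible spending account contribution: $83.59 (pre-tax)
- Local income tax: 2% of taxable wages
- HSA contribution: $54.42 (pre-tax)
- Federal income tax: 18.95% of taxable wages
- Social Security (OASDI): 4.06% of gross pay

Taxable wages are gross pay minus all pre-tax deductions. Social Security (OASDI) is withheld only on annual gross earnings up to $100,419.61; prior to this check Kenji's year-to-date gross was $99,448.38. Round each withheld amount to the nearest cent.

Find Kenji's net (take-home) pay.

$1,719.60

Flexible spending account contribution: $83.59
HSA contribution: $54.42
Pre-tax total = $83.59 + $54.42 = $138.01
Taxable wages = $2,860.38 − $138.01 = $2,722.37
State tax withheld: $2,722.37 × 0.09 = $245.01
Federal income tax: $2,722.37 × 0.1895 = $515.89
Local income tax: $2,722.37 × 0.02 = $54.45
Social Security (OASDI): only $100,419.61 − $99,448.38 = $971.23 of this check is subject → $971.23 × 0.0406 = $39.43
Vision plan: $147.99
Total deductions = $83.59 + $54.42 + $245.01 + $515.89 + $54.45 + $39.43 + $147.99 = $1,140.78
Net pay = $2,860.38 − $1,140.78 = $1,719.60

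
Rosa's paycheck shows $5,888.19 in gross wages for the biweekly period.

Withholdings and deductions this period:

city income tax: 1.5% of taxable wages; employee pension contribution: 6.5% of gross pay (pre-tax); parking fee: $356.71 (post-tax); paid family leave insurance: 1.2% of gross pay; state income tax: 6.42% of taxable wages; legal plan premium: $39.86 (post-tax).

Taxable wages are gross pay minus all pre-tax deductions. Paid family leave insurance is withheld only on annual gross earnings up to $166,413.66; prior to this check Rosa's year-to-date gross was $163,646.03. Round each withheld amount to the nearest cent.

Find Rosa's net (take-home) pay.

Employee pension contribution: $5,888.19 × 0.065 = $382.73
Taxable wages = $5,888.19 − $382.73 = $5,505.46
State income tax: $5,505.46 × 0.0642 = $353.45
City income tax: $5,505.46 × 0.015 = $82.58
Paid family leave insurance: only $166,413.66 − $163,646.03 = $2,767.63 of this check is subject → $2,767.63 × 0.012 = $33.21
Parking fee: $356.71
Legal plan premium: $39.86
Total deductions = $382.73 + $353.45 + $82.58 + $33.21 + $356.71 + $39.86 = $1,248.54
Net pay = $5,888.19 − $1,248.54 = $4,639.65

$4,639.65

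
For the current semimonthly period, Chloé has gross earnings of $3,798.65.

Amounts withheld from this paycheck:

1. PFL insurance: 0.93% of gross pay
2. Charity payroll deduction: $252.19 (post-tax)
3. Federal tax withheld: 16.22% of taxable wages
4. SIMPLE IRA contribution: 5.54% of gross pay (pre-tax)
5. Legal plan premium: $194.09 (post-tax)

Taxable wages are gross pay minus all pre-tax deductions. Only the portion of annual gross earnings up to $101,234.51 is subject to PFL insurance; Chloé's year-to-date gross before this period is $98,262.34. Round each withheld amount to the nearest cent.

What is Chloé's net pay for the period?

SIMPLE IRA contribution: $3,798.65 × 0.0554 = $210.45
Taxable wages = $3,798.65 − $210.45 = $3,588.20
Federal tax withheld: $3,588.20 × 0.1622 = $582.01
PFL insurance: only $101,234.51 − $98,262.34 = $2,972.17 of this check is subject → $2,972.17 × 0.0093 = $27.64
Legal plan premium: $194.09
Charity payroll deduction: $252.19
Total deductions = $210.45 + $582.01 + $27.64 + $194.09 + $252.19 = $1,266.38
Net pay = $3,798.65 − $1,266.38 = $2,532.27

$2,532.27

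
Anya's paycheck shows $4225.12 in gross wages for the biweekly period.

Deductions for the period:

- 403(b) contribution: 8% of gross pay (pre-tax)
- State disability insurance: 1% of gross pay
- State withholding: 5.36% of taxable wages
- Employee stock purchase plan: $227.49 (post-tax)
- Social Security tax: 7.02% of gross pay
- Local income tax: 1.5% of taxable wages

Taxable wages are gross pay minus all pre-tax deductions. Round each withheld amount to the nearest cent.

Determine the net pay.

403(b) contribution: $4225.12 × 0.08 = $338.01
Taxable wages = $4225.12 − $338.01 = $3887.11
Local income tax: $3887.11 × 0.015 = $58.31
State withholding: $3887.11 × 0.0536 = $208.35
Social Security tax: $4225.12 × 0.0702 = $296.60
State disability insurance: $4225.12 × 0.01 = $42.25
Employee stock purchase plan: $227.49
Total deductions = $338.01 + $58.31 + $208.35 + $296.60 + $42.25 + $227.49 = $1171.01
Net pay = $4225.12 − $1171.01 = $3054.11

$3054.11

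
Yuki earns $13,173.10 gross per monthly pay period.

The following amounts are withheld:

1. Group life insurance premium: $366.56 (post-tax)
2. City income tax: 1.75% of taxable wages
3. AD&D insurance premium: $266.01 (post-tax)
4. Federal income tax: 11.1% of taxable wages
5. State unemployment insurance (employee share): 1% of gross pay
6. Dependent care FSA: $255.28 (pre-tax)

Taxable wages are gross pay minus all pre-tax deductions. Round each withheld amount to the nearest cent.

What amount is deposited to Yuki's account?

$10,493.58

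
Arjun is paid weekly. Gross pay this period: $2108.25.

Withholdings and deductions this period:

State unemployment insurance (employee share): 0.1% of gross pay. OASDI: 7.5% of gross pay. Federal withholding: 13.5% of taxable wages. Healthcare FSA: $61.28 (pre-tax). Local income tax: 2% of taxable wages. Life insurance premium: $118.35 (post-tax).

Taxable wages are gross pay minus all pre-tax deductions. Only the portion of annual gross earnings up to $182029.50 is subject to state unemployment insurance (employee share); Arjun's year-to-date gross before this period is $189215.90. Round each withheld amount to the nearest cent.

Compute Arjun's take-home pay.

Healthcare FSA: $61.28
Taxable wages = $2108.25 − $61.28 = $2046.97
Local income tax: $2046.97 × 0.02 = $40.94
Federal withholding: $2046.97 × 0.135 = $276.34
OASDI: $2108.25 × 0.075 = $158.12
State unemployment insurance (employee share): annual cap $182029.50 already reached (YTD $189215.90), so $0.00
Life insurance premium: $118.35
Total deductions = $61.28 + $40.94 + $276.34 + $158.12 + $0.00 + $118.35 = $655.03
Net pay = $2108.25 − $655.03 = $1453.22

$1453.22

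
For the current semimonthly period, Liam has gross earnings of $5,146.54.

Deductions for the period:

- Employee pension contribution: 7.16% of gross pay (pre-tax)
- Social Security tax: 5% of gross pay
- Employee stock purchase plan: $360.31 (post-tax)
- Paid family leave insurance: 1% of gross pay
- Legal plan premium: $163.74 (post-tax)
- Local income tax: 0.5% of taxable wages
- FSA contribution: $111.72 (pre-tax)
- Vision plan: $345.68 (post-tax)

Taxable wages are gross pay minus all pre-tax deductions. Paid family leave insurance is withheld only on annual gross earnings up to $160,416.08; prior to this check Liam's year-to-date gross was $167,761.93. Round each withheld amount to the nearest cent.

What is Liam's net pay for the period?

FSA contribution: $111.72
Employee pension contribution: $5,146.54 × 0.0716 = $368.49
Pre-tax total = $111.72 + $368.49 = $480.21
Taxable wages = $5,146.54 − $480.21 = $4,666.33
Local income tax: $4,666.33 × 0.005 = $23.33
Paid family leave insurance: annual cap $160,416.08 already reached (YTD $167,761.93), so $0.00
Social Security tax: $5,146.54 × 0.05 = $257.33
Employee stock purchase plan: $360.31
Legal plan premium: $163.74
Vision plan: $345.68
Total deductions = $111.72 + $368.49 + $23.33 + $0.00 + $257.33 + $360.31 + $163.74 + $345.68 = $1,630.60
Net pay = $5,146.54 − $1,630.60 = $3,515.94

$3,515.94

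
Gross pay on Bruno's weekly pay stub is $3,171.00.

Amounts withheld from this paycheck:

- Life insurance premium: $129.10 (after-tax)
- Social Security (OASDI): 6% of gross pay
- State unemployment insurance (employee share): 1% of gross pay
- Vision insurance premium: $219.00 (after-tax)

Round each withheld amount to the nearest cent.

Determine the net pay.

$2,600.93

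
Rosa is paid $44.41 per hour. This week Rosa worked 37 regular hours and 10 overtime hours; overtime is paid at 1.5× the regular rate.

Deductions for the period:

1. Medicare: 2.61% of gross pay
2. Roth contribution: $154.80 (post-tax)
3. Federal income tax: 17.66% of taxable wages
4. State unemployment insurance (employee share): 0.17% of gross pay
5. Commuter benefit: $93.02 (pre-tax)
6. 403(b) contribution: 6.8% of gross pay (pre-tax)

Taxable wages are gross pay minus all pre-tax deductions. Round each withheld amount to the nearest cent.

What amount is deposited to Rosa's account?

$1,476.60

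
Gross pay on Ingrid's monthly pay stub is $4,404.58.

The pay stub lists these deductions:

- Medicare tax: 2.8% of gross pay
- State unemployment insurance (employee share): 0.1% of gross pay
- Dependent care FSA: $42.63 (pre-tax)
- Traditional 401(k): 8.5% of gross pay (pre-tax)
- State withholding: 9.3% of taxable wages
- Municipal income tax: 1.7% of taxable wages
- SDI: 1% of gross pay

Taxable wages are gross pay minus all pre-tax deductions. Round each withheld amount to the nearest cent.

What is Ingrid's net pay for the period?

Dependent care FSA: $42.63
Traditional 401(k): $4,404.58 × 0.085 = $374.39
Pre-tax total = $42.63 + $374.39 = $417.02
Taxable wages = $4,404.58 − $417.02 = $3,987.56
Municipal income tax: $3,987.56 × 0.017 = $67.79
State withholding: $3,987.56 × 0.093 = $370.84
State unemployment insurance (employee share): $4,404.58 × 0.001 = $4.40
SDI: $4,404.58 × 0.01 = $44.05
Medicare tax: $4,404.58 × 0.028 = $123.33
Total deductions = $42.63 + $374.39 + $67.79 + $370.84 + $4.40 + $44.05 + $123.33 = $1,027.43
Net pay = $4,404.58 − $1,027.43 = $3,377.15

$3,377.15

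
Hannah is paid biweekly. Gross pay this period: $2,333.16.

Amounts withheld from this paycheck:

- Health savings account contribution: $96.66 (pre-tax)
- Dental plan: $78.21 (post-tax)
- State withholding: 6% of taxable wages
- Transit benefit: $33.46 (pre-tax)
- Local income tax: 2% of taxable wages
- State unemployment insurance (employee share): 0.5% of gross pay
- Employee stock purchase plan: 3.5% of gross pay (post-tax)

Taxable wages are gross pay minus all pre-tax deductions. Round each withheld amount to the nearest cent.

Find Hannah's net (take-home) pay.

Health savings account contribution: $96.66
Transit benefit: $33.46
Pre-tax total = $96.66 + $33.46 = $130.12
Taxable wages = $2,333.16 − $130.12 = $2,203.04
State withholding: $2,203.04 × 0.06 = $132.18
Local income tax: $2,203.04 × 0.02 = $44.06
State unemployment insurance (employee share): $2,333.16 × 0.005 = $11.67
Dental plan: $78.21
Employee stock purchase plan: $2,333.16 × 0.035 = $81.66
Total deductions = $96.66 + $33.46 + $132.18 + $44.06 + $11.67 + $78.21 + $81.66 = $477.90
Net pay = $2,333.16 − $477.90 = $1,855.26

$1,855.26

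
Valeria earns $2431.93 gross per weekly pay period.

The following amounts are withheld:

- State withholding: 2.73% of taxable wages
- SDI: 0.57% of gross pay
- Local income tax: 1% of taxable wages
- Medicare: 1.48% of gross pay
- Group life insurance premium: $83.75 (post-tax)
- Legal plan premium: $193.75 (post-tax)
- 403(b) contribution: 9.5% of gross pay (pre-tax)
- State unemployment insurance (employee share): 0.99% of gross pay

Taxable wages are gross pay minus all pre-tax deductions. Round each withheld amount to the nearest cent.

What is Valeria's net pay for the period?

$1767.38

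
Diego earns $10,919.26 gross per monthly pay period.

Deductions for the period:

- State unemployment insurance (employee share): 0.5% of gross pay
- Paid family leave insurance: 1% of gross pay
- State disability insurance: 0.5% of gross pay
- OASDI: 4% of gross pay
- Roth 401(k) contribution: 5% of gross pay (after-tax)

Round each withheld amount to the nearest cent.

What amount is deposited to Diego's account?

$9,718.14

Paid family leave insurance: $10,919.26 × 0.01 = $109.19
State disability insurance: $10,919.26 × 0.005 = $54.60
State unemployment insurance (employee share): $10,919.26 × 0.005 = $54.60
OASDI: $10,919.26 × 0.04 = $436.77
Roth 401(k) contribution: $10,919.26 × 0.05 = $545.96
Total deductions = $109.19 + $54.60 + $54.60 + $436.77 + $545.96 = $1,201.12
Net pay = $10,919.26 − $1,201.12 = $9,718.14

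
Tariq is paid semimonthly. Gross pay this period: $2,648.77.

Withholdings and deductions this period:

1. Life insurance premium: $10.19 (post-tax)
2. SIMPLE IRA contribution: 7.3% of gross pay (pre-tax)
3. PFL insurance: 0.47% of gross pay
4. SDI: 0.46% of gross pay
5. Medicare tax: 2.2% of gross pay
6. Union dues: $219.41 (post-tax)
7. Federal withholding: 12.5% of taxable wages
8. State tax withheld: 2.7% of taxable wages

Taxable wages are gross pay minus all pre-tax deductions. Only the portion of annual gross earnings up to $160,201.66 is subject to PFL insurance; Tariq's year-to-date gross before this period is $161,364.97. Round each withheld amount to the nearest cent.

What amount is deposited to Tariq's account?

SIMPLE IRA contribution: $2,648.77 × 0.073 = $193.36
Taxable wages = $2,648.77 − $193.36 = $2,455.41
State tax withheld: $2,455.41 × 0.027 = $66.30
Federal withholding: $2,455.41 × 0.125 = $306.93
SDI: $2,648.77 × 0.0046 = $12.18
PFL insurance: annual cap $160,201.66 already reached (YTD $161,364.97), so $0.00
Medicare tax: $2,648.77 × 0.022 = $58.27
Union dues: $219.41
Life insurance premium: $10.19
Total deductions = $193.36 + $66.30 + $306.93 + $12.18 + $0.00 + $58.27 + $219.41 + $10.19 = $866.64
Net pay = $2,648.77 − $866.64 = $1,782.13

$1,782.13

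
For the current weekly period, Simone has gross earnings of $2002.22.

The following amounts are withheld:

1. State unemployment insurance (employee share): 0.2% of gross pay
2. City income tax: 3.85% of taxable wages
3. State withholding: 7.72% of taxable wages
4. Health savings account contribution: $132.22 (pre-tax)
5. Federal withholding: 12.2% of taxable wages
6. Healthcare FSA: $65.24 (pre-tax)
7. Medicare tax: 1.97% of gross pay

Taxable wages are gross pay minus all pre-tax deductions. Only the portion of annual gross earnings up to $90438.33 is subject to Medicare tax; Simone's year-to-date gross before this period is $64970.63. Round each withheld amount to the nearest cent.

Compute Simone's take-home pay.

Healthcare FSA: $65.24
Health savings account contribution: $132.22
Pre-tax total = $65.24 + $132.22 = $197.46
Taxable wages = $2002.22 − $197.46 = $1804.76
Federal withholding: $1804.76 × 0.122 = $220.18
State withholding: $1804.76 × 0.0772 = $139.33
City income tax: $1804.76 × 0.0385 = $69.48
State unemployment insurance (employee share): $2002.22 × 0.002 = $4.00
Medicare tax: cap not yet reached, full $2002.22 is subject → $2002.22 × 0.0197 = $39.44
Total deductions = $65.24 + $132.22 + $220.18 + $139.33 + $69.48 + $4.00 + $39.44 = $669.89
Net pay = $2002.22 − $669.89 = $1332.33

$1332.33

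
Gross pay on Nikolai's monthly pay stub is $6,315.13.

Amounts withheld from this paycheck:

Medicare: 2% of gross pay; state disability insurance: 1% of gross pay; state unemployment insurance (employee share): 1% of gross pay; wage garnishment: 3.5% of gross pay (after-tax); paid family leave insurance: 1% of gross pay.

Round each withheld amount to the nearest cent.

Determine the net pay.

Paid family leave insurance: $6,315.13 × 0.01 = $63.15
State disability insurance: $6,315.13 × 0.01 = $63.15
Medicare: $6,315.13 × 0.02 = $126.30
State unemployment insurance (employee share): $6,315.13 × 0.01 = $63.15
Wage garnishment: $6,315.13 × 0.035 = $221.03
Total deductions = $63.15 + $63.15 + $126.30 + $63.15 + $221.03 = $536.78
Net pay = $6,315.13 − $536.78 = $5,778.35

$5,778.35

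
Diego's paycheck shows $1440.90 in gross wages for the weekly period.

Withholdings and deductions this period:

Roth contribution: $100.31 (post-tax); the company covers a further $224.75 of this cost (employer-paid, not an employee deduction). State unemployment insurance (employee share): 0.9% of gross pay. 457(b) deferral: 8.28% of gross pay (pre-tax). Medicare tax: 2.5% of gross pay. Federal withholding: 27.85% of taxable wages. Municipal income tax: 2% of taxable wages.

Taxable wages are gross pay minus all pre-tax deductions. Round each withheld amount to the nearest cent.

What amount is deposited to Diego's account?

457(b) deferral: $1440.90 × 0.0828 = $119.31
Taxable wages = $1440.90 − $119.31 = $1321.59
Municipal income tax: $1321.59 × 0.02 = $26.43
Federal withholding: $1321.59 × 0.2785 = $368.06
State unemployment insurance (employee share): $1440.90 × 0.009 = $12.97
Medicare tax: $1440.90 × 0.025 = $36.02
Roth contribution: $100.31
(Employer's $224.75 toward Roth contribution is not withheld from the employee.)
Total deductions = $119.31 + $26.43 + $368.06 + $12.97 + $36.02 + $100.31 = $663.10
Net pay = $1440.90 − $663.10 = $777.80

$777.80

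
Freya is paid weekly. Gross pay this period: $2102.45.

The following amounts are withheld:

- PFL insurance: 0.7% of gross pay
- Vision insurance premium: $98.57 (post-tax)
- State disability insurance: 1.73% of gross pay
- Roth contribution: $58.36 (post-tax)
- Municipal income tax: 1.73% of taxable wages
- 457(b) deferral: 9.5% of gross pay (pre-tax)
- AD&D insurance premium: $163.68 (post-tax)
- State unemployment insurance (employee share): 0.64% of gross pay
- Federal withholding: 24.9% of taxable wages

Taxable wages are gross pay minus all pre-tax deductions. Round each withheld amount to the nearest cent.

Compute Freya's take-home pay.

457(b) deferral: $2102.45 × 0.095 = $199.73
Taxable wages = $2102.45 − $199.73 = $1902.72
Municipal income tax: $1902.72 × 0.0173 = $32.92
Federal withholding: $1902.72 × 0.249 = $473.78
PFL insurance: $2102.45 × 0.007 = $14.72
State disability insurance: $2102.45 × 0.0173 = $36.37
State unemployment insurance (employee share): $2102.45 × 0.0064 = $13.46
Roth contribution: $58.36
AD&D insurance premium: $163.68
Vision insurance premium: $98.57
Total deductions = $199.73 + $32.92 + $473.78 + $14.72 + $36.37 + $13.46 + $58.36 + $163.68 + $98.57 = $1091.59
Net pay = $2102.45 − $1091.59 = $1010.86

$1010.86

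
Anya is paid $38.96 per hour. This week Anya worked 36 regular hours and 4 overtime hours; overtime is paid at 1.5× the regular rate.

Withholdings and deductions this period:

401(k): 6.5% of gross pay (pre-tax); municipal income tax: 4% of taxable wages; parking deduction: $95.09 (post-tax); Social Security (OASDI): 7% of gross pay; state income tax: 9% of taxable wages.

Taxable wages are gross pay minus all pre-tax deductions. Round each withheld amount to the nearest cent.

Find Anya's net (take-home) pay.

$1,121.43

Regular pay: 36 × $38.96 = $1,402.56
Overtime pay: 4 × $38.96 × 1.5 = $233.76
Gross pay = $1,402.56 + $233.76 = $1,636.32
401(k): $1,636.32 × 0.065 = $106.36
Taxable wages = $1,636.32 − $106.36 = $1,529.96
State income tax: $1,529.96 × 0.09 = $137.70
Municipal income tax: $1,529.96 × 0.04 = $61.20
Social Security (OASDI): $1,636.32 × 0.07 = $114.54
Parking deduction: $95.09
Total deductions = $106.36 + $137.70 + $61.20 + $114.54 + $95.09 = $514.89
Net pay = $1,636.32 − $514.89 = $1,121.43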